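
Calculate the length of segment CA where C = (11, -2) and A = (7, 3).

d = sqrt((-4)^2 + (5)^2) = sqrt(41)

sqrt(41)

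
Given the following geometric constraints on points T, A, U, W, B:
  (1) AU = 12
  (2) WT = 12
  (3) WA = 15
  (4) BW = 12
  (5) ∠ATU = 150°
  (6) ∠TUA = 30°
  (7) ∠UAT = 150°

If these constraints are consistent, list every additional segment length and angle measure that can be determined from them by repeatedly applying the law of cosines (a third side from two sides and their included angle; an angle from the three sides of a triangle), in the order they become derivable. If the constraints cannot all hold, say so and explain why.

These constraints are not satisfiable: (5), (6) and (7) are the three interior angles of triangle ATU, which must sum to 180°, but 150° + 30° + 150° = 330°. No planar figure meets all of them, so nothing further can be derived.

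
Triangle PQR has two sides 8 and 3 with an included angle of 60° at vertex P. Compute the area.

Area = (1/2)(8)(3) sin(60°) = (1/2)(8)(3)(sqrt(3)/2) = 6*sqrt(3)

6*sqrt(3)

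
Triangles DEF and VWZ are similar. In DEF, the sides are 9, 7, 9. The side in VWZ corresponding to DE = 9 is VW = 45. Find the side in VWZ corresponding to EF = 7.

Similar triangles have proportional sides. Setting up the proportion:
VW / DE = WZ / EF
45 / 9 = WZ / 7
WZ = 7 * 45 / 9 = 35.

35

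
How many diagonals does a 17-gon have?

Total line segments between 17 vertices = C(17,2) = 136.
Subtract the 17 sides: 136 - 17 = 119 diagonals.

119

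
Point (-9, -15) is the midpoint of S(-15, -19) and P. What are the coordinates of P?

Using the midpoint formula: M = ((x1 + x2)/2, (y1 + y2)/2)
We know M = (-9, -15) and S = (-15, -19)
For x: -9 = (-15 + x2)/2, so x2 = 2*-9 - -15 = -3
For y: -15 = (-19 + y2)/2, so y2 = 2*-15 - -19 = -11
P = (-3, -11)

(-3, -11)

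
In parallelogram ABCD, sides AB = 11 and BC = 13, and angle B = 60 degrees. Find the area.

Area = 11 * 13 * sin(60°) = 143 * sqrt(3)/2 = 143*sqrt(3)/2

143*sqrt(3)/2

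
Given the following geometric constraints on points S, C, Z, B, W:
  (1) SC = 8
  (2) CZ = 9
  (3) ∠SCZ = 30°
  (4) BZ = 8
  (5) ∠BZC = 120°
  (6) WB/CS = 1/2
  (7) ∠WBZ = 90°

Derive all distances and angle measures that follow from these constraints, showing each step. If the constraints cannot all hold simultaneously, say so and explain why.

The constraints are consistent.

From the given relations:
  WB = 1/2·CS = 1/2·8 = 4

Step 1: From SC = 8, CZ = 9, and ∠SCZ = 30°, by the law of cosines:
  SZ² = SC² + CZ² - 2·SC·CZ·cos(30°) = 64 + 81 - 124.7 = 20.29
  SZ ≈ 4.5

Step 2: From CZ = 9, ZB = 8, and ∠CZB = 120°, by the law of cosines:
  CB² = CZ² + ZB² - 2·CZ·ZB·cos(120°) = 81 + 64 + 72 = 217
  CB ≈ 14.73

Step 3: From ZB = 8, BW = 4, and ∠ZBW = 90°, by the law of cosines:
  ZW² = ZB² + BW² - 2·ZB·BW·cos(90°) = 64 + 16 - 0 = 80
  ZW = 4·√5

Step 4: From SC = 8, SZ = 4.5, CZ = 9, by the inverse law of cosines:
  cos(∠CSZ) = (SC² + SZ² - CZ²) / (2·SC·SZ)
  ∠CSZ = 87.38°

Step 5: From CB = 14.73, CZ = 9, BZ = 8, by the inverse law of cosines:
  cos(∠BCZ) = (CB² + CZ² - BZ²) / (2·CB·CZ)
  ∠BCZ = 28.05°

Step 6: From ZB = 8, ZW = 4·√5, BW = 4, by the inverse law of cosines:
  cos(∠BZW) = (ZB² + ZW² - BW²) / (2·ZB·ZW)
  ∠BZW = 26.57°

Step 7: From ZC = 9, ZS = 4.5, CS = 8, by the inverse law of cosines:
  cos(∠CZS) = (ZC² + ZS² - CS²) / (2·ZC·ZS)
  ∠CZS = 62.62°

Step 8: From BC = 14.73, BZ = 8, CZ = 9, by the inverse law of cosines:
  cos(∠CBZ) = (BC² + BZ² - CZ²) / (2·BC·BZ)
  ∠CBZ = 31.95°

Step 9: From WB = 4, WZ = 4·√5, BZ = 8, by the inverse law of cosines:
  cos(∠BWZ) = (WB² + WZ² - BZ²) / (2·WB·WZ)
  ∠BWZ = 63.43°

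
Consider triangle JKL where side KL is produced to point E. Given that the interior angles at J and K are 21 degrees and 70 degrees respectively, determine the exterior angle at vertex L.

The interior angle at L is 180 - 21 - 70 = 89 degrees.
The exterior angle and interior angle at L are supplementary:
Exterior angle = 180 - 89 = 91 degrees.

91 degrees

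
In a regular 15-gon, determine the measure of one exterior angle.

Each exterior angle of a regular n-gon is 360 / n.
For n = 15: 360 / 15 = 24 degrees.

24 degrees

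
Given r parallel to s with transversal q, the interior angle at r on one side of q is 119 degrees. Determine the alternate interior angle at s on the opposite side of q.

Alternate interior angles formed by parallel lines and a transversal are equal.
The given angle is 119 degrees.
The alternate interior angle = 119 degrees.

119 degrees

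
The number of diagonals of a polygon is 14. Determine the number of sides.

Using d = n(n - 3)/2, we solve 14 = n(n - 3)/2.
So n(n - 3) = 28.
Testing n = 7: 7 * 4 = 28 = 28. Correct.
The polygon has 7 sides.

7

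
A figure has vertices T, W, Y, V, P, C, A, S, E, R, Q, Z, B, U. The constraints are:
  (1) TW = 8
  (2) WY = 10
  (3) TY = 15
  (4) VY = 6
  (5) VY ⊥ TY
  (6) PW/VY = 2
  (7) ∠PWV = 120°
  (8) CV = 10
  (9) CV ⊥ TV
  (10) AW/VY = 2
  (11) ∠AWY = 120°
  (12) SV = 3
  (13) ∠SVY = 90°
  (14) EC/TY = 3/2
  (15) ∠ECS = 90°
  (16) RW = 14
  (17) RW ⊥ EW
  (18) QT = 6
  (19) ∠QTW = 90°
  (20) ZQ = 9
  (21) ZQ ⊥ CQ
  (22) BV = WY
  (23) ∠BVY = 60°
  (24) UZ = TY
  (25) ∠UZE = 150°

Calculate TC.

Step 1: By the law of cosines on triangle VYT: VT² = 6² + 15² − 2·6·15·cos(90°) = 261, so VT = 3·√29.
Step 2: By the law of cosines on triangle TVC: TC² = (3·√29)² + 10² − 2·3·√29·10·cos(90°) = 361, so TC = 19.

Therefore, the length of TC = 19.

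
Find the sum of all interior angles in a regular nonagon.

The sum of interior angles of an n-sided polygon is (n - 2) * 180.
For n = 9: (9 - 2) * 180 = 7 * 180 = 1260 degrees.

1260 degrees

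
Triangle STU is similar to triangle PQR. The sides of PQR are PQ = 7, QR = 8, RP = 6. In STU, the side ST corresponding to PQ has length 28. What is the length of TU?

Similar triangles have proportional sides. Setting up the proportion:
ST / PQ = TU / QR
28 / 7 = TU / 8
TU = 8 * 28 / 7 = 32.

32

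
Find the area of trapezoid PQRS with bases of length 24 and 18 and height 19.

Area = (24 + 18) * 19 / 2 = 798 / 2 = 399

399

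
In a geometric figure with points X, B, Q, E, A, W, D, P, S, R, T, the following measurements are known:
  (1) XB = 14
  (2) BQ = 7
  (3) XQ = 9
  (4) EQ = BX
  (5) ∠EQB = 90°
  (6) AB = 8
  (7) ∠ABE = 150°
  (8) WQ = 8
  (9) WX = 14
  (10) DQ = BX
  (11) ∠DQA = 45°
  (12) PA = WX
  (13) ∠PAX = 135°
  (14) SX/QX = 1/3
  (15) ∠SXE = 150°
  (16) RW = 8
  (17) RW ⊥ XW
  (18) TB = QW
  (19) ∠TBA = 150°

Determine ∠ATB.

From the given relations: TB = QW = 8.
Step 1: By the law of cosines on triangle TBA: TA² = 8² + 8² − 2·8·8·cos(150°) = 238.85, so TA ≈ 15.45.
Step 2: By the inverse law of cosines on triangle ATB: cos(∠ATB) = (15.45² + 8² − 8²) / (2·15.45·8) = 238.85/247.28 = 0.9659, so ∠ATB = 15°.

Therefore, the measure of angle ∠ATB = 15°.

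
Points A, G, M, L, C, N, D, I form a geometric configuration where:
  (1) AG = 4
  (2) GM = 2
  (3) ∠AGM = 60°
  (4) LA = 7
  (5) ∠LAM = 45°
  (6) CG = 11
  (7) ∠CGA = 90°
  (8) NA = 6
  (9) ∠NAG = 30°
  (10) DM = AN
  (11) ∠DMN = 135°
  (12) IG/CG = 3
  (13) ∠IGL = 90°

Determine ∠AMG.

Step 1: By the law of cosines on triangle MGA: MA² = 2² + 4² − 2·2·4·cos(60°) = 12, so MA = 2·√3.
Step 2: By the inverse law of cosines on triangle AMG: cos(∠AMG) = ((2·√3)² + 2² − 4²) / (2·2·√3·2) = 0/13.86 = 0, so ∠AMG = 90°.

Therefore, the measure of angle ∠AMG = 90°.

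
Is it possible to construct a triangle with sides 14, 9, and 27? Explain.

The longest side is 27. The other two sides sum to 9 + 14 = 23.
Since 23 ≤ 27, the two shorter sides cannot reach around to close the triangle.

No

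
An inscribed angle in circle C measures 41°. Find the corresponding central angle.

Central angle = 2 × 41° = 82° (inscribed angle theorem).

82°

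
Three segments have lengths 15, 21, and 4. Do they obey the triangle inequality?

Check the triangle inequality: 15 + 4 = 19 ≤ 21.
Since the sum of two sides does not exceed the third, no triangle can be formed.

No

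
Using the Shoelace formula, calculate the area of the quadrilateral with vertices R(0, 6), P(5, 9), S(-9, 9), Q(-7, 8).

Using the Shoelace formula for a quadrilateral (vertices in order):
Area = (1/2)|sum of (x_i * y_(i+1) - x_(i+1) * y_i)|
Terms: (0*9 - 5*6) = -30, (5*9 - -9*9) = 126, (-9*8 - -7*9) = -9, (-7*6 - 0*8) = -42
Sum = 45
Area = (1/2)(45) = 45/2

45/2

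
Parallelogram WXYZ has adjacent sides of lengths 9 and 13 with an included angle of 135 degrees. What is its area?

Area = a * b * sin(theta)
Area = 9 * 13 * sin(135 degrees)
Area = 117 * sqrt(2)/2
Area = 117*sqrt(2)/2

117*sqrt(2)/2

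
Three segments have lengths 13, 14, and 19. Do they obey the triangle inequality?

Sort the sides: 13, 14, 19.
It suffices to check that the sum of the two smallest exceeds the largest:
13 + 14 = 27 > 19. ✓
Yes, a valid triangle can be formed.

Yes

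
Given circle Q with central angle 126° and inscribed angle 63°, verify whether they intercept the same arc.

By the inscribed angle theorem, if both angles subtend the same arc, the inscribed angle must be half the central angle.
Half of 126° = 63°, which equals the given inscribed angle of 63°.
Therefore, yes, they correspond to the same arc.

Yes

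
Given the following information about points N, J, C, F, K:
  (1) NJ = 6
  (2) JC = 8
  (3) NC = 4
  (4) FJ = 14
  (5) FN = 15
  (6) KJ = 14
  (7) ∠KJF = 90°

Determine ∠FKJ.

Step 1: By the law of cosines on triangle KJF: KF² = 14² + 14² − 2·14·14·cos(90°) = 392, so KF = 14·√2.
Step 2: By the inverse law of cosines on triangle FKJ: cos(∠FKJ) = ((14·√2)² + 14² − 14²) / (2·14·√2·14) = 392/554.37 = 0.7071, so ∠FKJ = 45°.

Therefore, the measure of angle ∠FKJ = 45°.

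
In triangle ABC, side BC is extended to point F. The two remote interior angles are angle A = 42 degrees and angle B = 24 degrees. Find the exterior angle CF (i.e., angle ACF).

Exterior angle = 42 + 24 = 66 degrees (exterior angle theorem).

66 degrees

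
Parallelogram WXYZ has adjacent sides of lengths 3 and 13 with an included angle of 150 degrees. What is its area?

The area of a parallelogram equals the product of two adjacent sides times the sine of the included angle.
This is because the height equals 13 * sin(150°) = 13/2.
Area = 3 * 13/2 = 39/2

39/2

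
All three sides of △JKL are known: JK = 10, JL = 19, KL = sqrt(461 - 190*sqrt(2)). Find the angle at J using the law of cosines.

By the inverse law of cosines: cos(J) = (JK² + JL² - KL²) / (2 × JK × JL)
cos(J) = (10² + 19² - (sqrt(461 - 190*sqrt(2)))²) / (2 × 10 × 19)
cos(J) = (100 + 361 - (461 - 190*sqrt(2))) / 380
cos(J) = sqrt(2)/2
J = arccos(sqrt(2)/2) = 45°

45°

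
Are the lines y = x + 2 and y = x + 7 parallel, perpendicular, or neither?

Slope of line 1: m1 = 1
Slope of line 2: m2 = 1
m1 = m2, so the lines are parallel.

Parallel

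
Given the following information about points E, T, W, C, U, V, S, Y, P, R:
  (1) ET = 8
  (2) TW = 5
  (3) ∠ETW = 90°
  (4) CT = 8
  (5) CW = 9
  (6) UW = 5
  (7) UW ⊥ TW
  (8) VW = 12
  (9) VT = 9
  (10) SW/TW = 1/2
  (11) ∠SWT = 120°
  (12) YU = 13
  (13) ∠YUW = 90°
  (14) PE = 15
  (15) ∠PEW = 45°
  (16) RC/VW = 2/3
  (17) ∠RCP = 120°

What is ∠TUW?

Step 1: By the law of cosines on triangle UWT: UT² = 5² + 5² − 2·5·5·cos(90°) = 50, so UT = 5·√2.
Step 2: By the inverse law of cosines on triangle TUW: cos(∠TUW) = ((5·√2)² + 5² − 5²) / (2·5·√2·5) = 50/70.71 = 0.7071, so ∠TUW = 45°.

Therefore, the measure of angle ∠TUW = 45°.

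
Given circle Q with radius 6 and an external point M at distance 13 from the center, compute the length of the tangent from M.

The tangent, radius, and line from the external point to the center form a right triangle.
The right angle is where the tangent meets the radius.
By the Pythagorean theorem: tangent² + 6² = 13²
tangent² = 169 - 36 = 133
tangent = sqrt(133)

sqrt(133)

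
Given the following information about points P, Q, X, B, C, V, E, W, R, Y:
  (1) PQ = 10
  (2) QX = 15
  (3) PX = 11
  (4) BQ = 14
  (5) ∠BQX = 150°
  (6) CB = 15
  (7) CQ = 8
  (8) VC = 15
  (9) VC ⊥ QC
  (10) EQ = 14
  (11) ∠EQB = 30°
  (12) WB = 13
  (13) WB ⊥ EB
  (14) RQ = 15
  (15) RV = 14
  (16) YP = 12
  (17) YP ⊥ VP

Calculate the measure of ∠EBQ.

Step 1: By the law of cosines on triangle BQE: BE² = 14² + 14² − 2·14·14·cos(30°) = 52.52, so BE ≈ 7.25.
Step 2: By the inverse law of cosines on triangle EBQ: cos(∠EBQ) = (7.25² + 14² − 14²) / (2·7.25·14) = 52.52/202.91 = 0.2588, so ∠EBQ = 75°.

Therefore, the measure of angle ∠EBQ = 75°.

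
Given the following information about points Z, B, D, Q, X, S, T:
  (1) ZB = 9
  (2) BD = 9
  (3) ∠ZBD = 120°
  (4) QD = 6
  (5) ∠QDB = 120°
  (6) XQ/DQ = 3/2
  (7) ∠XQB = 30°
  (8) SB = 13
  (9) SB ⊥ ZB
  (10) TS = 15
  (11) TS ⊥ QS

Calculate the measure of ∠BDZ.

Step 1: By the law of cosines on triangle DBZ: DZ² = 9² + 9² − 2·9·9·cos(120°) = 243, so DZ = 9·√3.
Step 2: By the inverse law of cosines on triangle BDZ: cos(∠BDZ) = (9² + (9·√3)² − 9²) / (2·9·9·√3) = 243/280.59 = 0.866, so ∠BDZ = 30°.

Therefore, the measure of angle ∠BDZ = 30°.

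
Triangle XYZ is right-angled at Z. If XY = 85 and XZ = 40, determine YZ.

Rearranging the Pythagorean theorem to solve for the unknown leg:
leg^2 = hypotenuse^2 - known_leg^2 = 7225 - 1600 = 5625
leg = sqrt(5625) = 75.

75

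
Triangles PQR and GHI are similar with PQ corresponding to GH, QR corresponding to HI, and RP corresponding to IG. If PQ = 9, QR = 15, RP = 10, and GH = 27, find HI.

Similar triangles have proportional sides. Setting up the proportion:
GH / PQ = HI / QR
27 / 9 = HI / 15
HI = 15 * 27 / 9 = 45.

45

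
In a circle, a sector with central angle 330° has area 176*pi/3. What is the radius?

The sector covers 330°/360° = 11/12 of the full circle.
Full circle area = 176*pi/3 / 11/12 = 64*pi.
Since full area = πr², we get r² = 64*pi/π = 64, so r = 8.

8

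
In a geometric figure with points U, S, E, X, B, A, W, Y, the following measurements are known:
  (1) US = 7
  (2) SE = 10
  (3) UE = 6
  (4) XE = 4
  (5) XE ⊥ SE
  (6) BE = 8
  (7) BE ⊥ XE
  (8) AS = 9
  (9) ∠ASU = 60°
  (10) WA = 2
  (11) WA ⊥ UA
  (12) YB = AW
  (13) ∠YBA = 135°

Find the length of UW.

Step 1: By the law of cosines on triangle USA: UA² = 7² + 9² − 2·7·9·cos(60°) = 67, so UA = √67.
Step 2: By the law of cosines on triangle UAW: UW² = √67² + 2² − 2·√67·2·cos(90°) = 71, so UW = √71.

Therefore, the length of UW = √71.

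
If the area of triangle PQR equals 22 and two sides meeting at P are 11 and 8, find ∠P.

Area = (1/2) * a * b * sin(C)
sin(C) = 2 * Area / (a * b)
sin(C) = 2 * 22 / (11 * 8)
sin(C) = 1/2
C = arcsin(1/2) = 30°
Since sin(180° - C) = sin(C), the obtuse angle 150° gives the same area, so C = 30° or C = 150°.

30° or 150°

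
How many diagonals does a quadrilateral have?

Each of the 4 vertices connects to 1 non-adjacent vertices via diagonals.
Total connections = 4 × 1 = 4, but each diagonal is counted twice.
Number of diagonals = 4 / 2 = 2.

2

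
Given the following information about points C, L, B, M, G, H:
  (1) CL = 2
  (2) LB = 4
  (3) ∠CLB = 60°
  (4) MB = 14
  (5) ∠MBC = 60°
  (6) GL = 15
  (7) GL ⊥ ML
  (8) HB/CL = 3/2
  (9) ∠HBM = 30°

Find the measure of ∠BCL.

Step 1: By the law of cosines on triangle CLB: CB² = 2² + 4² − 2·2·4·cos(60°) = 12, so CB = 2·√3.
Step 2: By the inverse law of cosines on triangle BCL: cos(∠BCL) = ((2·√3)² + 2² − 4²) / (2·2·√3·2) = 0/13.86 = 0, so ∠BCL = 90°.

Therefore, the measure of angle ∠BCL = 90°.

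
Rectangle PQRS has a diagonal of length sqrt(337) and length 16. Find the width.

The diagonal of a rectangle forms a right triangle with the two sides.
Rearranging the Pythagorean theorem: missing side = sqrt(d^2 - known^2).
= sqrt(337 - 256) = sqrt(81) = 9.

9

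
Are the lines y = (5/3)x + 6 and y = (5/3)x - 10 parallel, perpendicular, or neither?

Slope of line 1: m1 = 5/3
Slope of line 2: m2 = 5/3
m1 = m2, so the lines are parallel.

Parallel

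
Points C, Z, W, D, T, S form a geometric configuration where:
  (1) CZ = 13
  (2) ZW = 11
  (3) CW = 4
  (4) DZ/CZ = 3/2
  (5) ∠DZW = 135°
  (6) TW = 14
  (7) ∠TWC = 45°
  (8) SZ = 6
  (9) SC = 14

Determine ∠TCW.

Step 1: By the law of cosines on triangle CWT: CT² = 4² + 14² − 2·4·14·cos(45°) = 132.8, so CT ≈ 11.52.
Step 2: By the inverse law of cosines on triangle TCW: cos(∠TCW) = (11.52² + 4² − 14²) / (2·11.52·4) = -47.2/92.19 = -0.5119, so ∠TCW = 120.79°.

Therefore, the measure of angle ∠TCW = 120.79°.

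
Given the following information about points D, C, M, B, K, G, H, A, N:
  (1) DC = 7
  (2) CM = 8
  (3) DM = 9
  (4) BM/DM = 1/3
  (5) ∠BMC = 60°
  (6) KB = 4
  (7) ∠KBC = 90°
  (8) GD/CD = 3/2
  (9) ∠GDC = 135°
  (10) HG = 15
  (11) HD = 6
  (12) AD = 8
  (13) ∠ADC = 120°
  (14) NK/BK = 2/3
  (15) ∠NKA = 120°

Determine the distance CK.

From the given relations: BM = 1/3·DM = 1/3·9 = 3.
Step 1: By the law of cosines on triangle BMC: BC² = 3² + 8² − 2·3·8·cos(60°) = 49, so BC = 7.
Step 2: By the law of cosines on triangle CBK: CK² = 7² + 4² − 2·7·4·cos(90°) = 65, so CK = √65.

Therefore, the length of CK = √65.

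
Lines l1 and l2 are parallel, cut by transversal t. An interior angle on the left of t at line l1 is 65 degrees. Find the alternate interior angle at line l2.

Alternate interior angles formed by parallel lines and a transversal are equal.
The given angle is 65 degrees.
The alternate interior angle = 65 degrees.

65 degrees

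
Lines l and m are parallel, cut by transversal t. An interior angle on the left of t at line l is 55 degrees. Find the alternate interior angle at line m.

Alternate interior angles are equal: 55 degrees.

55 degrees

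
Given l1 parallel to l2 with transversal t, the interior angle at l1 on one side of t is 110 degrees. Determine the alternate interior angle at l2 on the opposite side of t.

Alternate interior angles are equal: 110 degrees.

110 degrees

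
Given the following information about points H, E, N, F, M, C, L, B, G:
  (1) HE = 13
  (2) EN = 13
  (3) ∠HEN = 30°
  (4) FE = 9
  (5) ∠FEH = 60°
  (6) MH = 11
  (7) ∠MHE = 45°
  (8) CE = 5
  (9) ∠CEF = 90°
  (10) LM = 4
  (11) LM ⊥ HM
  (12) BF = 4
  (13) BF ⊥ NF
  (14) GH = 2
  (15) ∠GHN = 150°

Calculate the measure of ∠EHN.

Step 1: By the law of cosines on triangle HEN: HN² = 13² + 13² − 2·13·13·cos(30°) = 45.28, so HN ≈ 6.73.
Step 2: By the inverse law of cosines on triangle EHN: cos(∠EHN) = (13² + 6.73² − 13²) / (2·13·6.73) = 45.28/174.96 = 0.2588, so ∠EHN = 75°.

Therefore, the measure of angle ∠EHN = 75°.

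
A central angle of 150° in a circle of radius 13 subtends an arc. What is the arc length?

Arc length = 2πr × θ/360
= 2π × 13 × 5/12
= 65*pi/6

65*pi/6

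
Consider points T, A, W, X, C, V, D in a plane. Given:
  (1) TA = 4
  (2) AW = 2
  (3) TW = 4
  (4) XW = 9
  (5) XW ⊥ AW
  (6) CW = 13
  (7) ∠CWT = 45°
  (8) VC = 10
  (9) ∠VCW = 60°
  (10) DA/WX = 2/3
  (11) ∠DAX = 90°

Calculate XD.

From the given relations: DA = 2/3·WX = 2/3·9 = 6.
Step 1: By the law of cosines on triangle XWA: XA² = 9² + 2² − 2·9·2·cos(90°) = 85, so XA = √85.
Step 2: By the law of cosines on triangle XAD: XD² = √85² + 6² − 2·√85·6·cos(90°) = 121, so XD = 11.

Therefore, the length of XD = 11.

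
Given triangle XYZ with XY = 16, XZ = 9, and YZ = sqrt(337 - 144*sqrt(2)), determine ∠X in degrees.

By the inverse law of cosines: cos(X) = (XY² + XZ² - YZ²) / (2 × XY × XZ)
cos(X) = (16² + 9² - (sqrt(337 - 144*sqrt(2)))²) / (2 × 16 × 9)
cos(X) = (256 + 81 - (337 - 144*sqrt(2))) / 288
cos(X) = sqrt(2)/2
X = arccos(sqrt(2)/2) = 45°

45°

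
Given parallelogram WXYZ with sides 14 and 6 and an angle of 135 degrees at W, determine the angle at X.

Consecutive angles are supplementary: angle X = 180 - 135 = 45 degrees.

45 degrees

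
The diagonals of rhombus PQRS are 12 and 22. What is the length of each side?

In a rhombus, the diagonals bisect each other perpendicularly, creating four congruent right triangles.
Each triangle has legs 6 (half of 12) and 11 (half of 22).
The hypotenuse of each right triangle is a side of the rhombus:
side = sqrt(6^2 + 11^2) = sqrt(157)

sqrt(157)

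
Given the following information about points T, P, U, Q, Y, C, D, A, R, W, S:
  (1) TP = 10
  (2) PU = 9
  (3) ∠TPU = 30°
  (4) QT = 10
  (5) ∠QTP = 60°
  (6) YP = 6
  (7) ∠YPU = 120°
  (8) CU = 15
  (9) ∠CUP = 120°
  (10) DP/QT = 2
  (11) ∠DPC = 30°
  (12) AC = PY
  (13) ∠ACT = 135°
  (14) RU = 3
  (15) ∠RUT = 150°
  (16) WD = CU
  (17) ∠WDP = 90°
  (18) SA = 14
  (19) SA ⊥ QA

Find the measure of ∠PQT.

Step 1: By the law of cosines on triangle QTP: QP² = 10² + 10² − 2·10·10·cos(60°) = 100, so QP = 10.
Step 2: By the inverse law of cosines on triangle PQT: cos(∠PQT) = (10² + 10² − 10²) / (2·10·10) = 100/200 = 0.5, so ∠PQT = 60°.

Therefore, the measure of angle ∠PQT = 60°.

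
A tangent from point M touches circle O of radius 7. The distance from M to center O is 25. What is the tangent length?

Let T be the point of tangency. Then OT ⊥ MT (radius ⊥ tangent).
In right triangle OTM: OM² = OT² + MT²
25² = 7² + MT²
MT² = 576, MT = 24

24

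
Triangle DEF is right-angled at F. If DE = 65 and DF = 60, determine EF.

Rearranging the Pythagorean theorem to solve for the unknown leg:
leg^2 = hypotenuse^2 - known_leg^2 = 4225 - 3600 = 625
leg = sqrt(625) = 25.

25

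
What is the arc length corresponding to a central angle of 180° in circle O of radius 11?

The full circumference is 2πr = 2π(11) = 22*pi.
The arc spans 180° out of 360°, which is a fraction of 1/2.
Arc length = 22*pi × 1/2 = 11*pi.

11*pi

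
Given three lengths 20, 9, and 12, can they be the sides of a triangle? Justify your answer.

For three segments to close into a triangle, no single side can be as long as the other two combined.
The longest side is 20, and 9 + 12 = 21 > 20.
A triangle can be formed.

Yes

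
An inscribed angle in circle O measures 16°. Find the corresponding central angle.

The inscribed angle theorem states that a central angle is always twice any inscribed angle that subtends the same arc.
Since the inscribed angle is 16°, the central angle = 2 × 16° = 32°.

32°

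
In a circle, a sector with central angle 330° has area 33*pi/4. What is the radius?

The sector covers 330°/360° = 11/12 of the full circle.
Full circle area = 33*pi/4 / 11/12 = 9*pi.
Since full area = πr², we get r² = 9*pi/π = 9, so r = 3.

3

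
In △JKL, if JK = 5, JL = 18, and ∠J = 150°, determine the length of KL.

When two sides and the included angle are known, the law of cosines gives the third side.
c^2 = a^2 + b^2 - 2ab cos(C) generalizes the Pythagorean theorem to non-right triangles.
Here: KL^2 = 25 + 324 - 180*(-sqrt(3)/2) = 90*sqrt(3) + 349
KL = sqrt(90*sqrt(3) + 349)

sqrt(90*sqrt(3) + 349)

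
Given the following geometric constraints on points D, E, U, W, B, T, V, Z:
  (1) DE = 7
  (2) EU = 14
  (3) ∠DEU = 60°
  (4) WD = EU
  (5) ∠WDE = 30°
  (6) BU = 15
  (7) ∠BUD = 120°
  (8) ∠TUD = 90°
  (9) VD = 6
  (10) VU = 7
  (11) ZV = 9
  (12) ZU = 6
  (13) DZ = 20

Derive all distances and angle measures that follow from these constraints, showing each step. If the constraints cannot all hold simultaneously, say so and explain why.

These constraints are not satisfiable: by the triangle inequality in triangle VDZ, (9) VD = 6 and (11) ZV = 9 force DZ ≤ 6 + 9 = 15, but (13) says DZ = 20. No planar figure meets all of them, so nothing further can be derived.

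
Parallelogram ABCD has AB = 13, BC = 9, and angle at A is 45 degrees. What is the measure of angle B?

Consecutive angles are supplementary: angle B = 180 - 45 = 135 degrees.

135 degrees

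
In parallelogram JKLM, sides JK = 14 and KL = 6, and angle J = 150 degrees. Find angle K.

Consecutive angles are supplementary: angle K = 180 - 150 = 30 degrees.

30 degrees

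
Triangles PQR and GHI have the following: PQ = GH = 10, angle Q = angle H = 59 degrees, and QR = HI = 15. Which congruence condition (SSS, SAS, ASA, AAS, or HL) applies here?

The given information matches SAS: Two pairs of corresponding sides and the included angle are equal (Side-Angle-Side).

SAS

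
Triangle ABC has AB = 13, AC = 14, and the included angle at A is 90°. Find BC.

The included angle is 90°, so the triangle is right-angled at A. The opposite side BC is the hypotenuse.
By the Pythagorean theorem: BC = sqrt(13^2 + 14^2) = sqrt(365) = sqrt(365).

sqrt(365)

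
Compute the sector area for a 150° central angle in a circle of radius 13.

The full circle has area πr² = π(13)² = 169*pi.
The sector covers 150° out of 360°, a fraction of 5/12.
Sector area = 169*pi × 5/12 = 845*pi/12.

845*pi/12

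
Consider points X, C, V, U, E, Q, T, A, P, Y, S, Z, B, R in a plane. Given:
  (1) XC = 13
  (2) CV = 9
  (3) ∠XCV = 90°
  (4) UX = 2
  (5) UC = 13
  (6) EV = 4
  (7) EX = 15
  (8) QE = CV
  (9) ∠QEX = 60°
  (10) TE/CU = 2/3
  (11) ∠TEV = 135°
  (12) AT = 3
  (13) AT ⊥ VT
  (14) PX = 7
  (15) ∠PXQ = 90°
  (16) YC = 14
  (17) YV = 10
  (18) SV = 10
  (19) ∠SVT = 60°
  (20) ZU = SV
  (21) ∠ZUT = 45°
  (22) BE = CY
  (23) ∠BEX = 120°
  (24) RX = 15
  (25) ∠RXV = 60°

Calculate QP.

From the given relations: QE = CV = 9.
Step 1: By the law of cosines on triangle XEQ: XQ² = 15² + 9² − 2·15·9·cos(60°) = 171, so XQ = 3·√19.
Step 2: By the law of cosines on triangle QXP: QP² = (3·√19)² + 7² − 2·3·√19·7·cos(90°) = 220, so QP = 2·√55.

Therefore, the length of QP = 2·√55.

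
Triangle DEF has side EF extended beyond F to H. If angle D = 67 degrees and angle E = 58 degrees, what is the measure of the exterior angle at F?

By the exterior angle theorem, an exterior angle of a triangle equals the sum of the two remote interior angles.
Exterior angle = angle D + angle E
Exterior angle = 67 + 58 = 125 degrees

125 degrees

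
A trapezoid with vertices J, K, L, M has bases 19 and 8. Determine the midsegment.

midsegment = (19 + 8) / 2 = 27 / 2 = 27/2

27/2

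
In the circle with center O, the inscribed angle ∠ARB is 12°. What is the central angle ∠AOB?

By the inscribed angle theorem, the central angle is twice the inscribed angle.
Central angle = 2 × 12° = 24°

24°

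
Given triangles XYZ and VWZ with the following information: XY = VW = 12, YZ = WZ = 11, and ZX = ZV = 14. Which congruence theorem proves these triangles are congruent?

The given information matches SSS: All three pairs of corresponding sides are equal (Side-Side-Side).

SSS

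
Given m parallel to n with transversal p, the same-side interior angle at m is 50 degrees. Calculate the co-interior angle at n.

Co-interior angles sum to 180: 180 - 50 = 130 degrees.

130 degrees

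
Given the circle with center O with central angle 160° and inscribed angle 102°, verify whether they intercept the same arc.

By the inscribed angle theorem, the inscribed angle for a central angle of 160° should be 160° / 2 = 80°.
The given inscribed angle is 102°, which does not equal 80°.
Therefore, no, they do not correspond to the same arc.

No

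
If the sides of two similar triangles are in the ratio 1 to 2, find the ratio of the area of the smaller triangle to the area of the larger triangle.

The ratio of areas of similar triangles equals the square of the side ratio.
Side ratio = 1:2
Area ratio = (1/2)^2 = 1/4 = 1:4

1:4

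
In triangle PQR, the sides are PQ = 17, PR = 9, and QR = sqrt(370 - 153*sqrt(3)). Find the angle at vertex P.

By the inverse law of cosines: cos(P) = (PQ² + PR² - QR²) / (2 × PQ × PR)
cos(P) = (17² + 9² - (sqrt(370 - 153*sqrt(3)))²) / (2 × 17 × 9)
cos(P) = (289 + 81 - (370 - 153*sqrt(3))) / 306
cos(P) = sqrt(3)/2
P = arccos(sqrt(3)/2) = 30°

30°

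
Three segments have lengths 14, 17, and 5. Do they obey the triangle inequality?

For three segments to close into a triangle, no single side can be as long as the other two combined.
The longest side is 17, and 5 + 14 = 19 > 17.
A triangle can be formed.

Yes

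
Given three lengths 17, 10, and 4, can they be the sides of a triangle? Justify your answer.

Check the triangle inequality: 10 + 4 = 14 ≤ 17.
Since the sum of two sides does not exceed the third, no triangle can be formed.

No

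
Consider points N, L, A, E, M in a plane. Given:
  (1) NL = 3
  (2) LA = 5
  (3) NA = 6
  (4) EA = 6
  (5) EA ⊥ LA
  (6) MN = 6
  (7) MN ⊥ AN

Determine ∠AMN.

Step 1: By the law of cosines on triangle MNA: MA² = 6² + 6² − 2·6·6·cos(90°) = 72, so MA = 6·√2.
Step 2: By the inverse law of cosines on triangle AMN: cos(∠AMN) = ((6·√2)² + 6² − 6²) / (2·6·√2·6) = 72/101.82 = 0.7071, so ∠AMN = 45°.

Therefore, the measure of angle ∠AMN = 45°.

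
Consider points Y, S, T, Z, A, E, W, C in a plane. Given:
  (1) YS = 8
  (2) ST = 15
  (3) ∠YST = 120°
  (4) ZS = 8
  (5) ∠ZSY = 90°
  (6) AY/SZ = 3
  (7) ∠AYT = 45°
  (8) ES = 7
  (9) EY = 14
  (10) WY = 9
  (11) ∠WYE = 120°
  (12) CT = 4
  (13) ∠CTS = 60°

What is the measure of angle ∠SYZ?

Step 1: By the law of cosines on triangle YSZ: YZ² = 8² + 8² − 2·8·8·cos(90°) = 128, so YZ = 8·√2.
Step 2: By the inverse law of cosines on triangle SYZ: cos(∠SYZ) = (8² + (8·√2)² − 8²) / (2·8·8·√2) = 128/181.02 = 0.7071, so ∠SYZ = 45°.

Therefore, the measure of angle ∠SYZ = 45°.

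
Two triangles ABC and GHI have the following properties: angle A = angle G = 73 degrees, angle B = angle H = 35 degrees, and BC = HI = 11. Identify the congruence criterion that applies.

Consider the given information: angle A = angle G = 73 degrees, angle B = angle H = 35 degrees, and BC = HI = 11
This is not ASA or HL: ASA requires two angles and the side between them. HL only applies to right triangles with matching hypotenuse and leg.
The correct criterion is AAS. Two pairs of corresponding angles and a non-included side are equal (Angle-Angle-Side).

AAS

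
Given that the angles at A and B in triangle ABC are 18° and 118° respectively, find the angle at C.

Let angle C = x. Then 18 + 118 + x = 180.
x = 180 - 136 = 44 degrees.

44 degrees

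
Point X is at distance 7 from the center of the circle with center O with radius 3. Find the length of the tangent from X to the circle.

tangent = √(d² - r²) = √(7² - 3²) = √(49 - 9) = √40 = 2*sqrt(10)

2*sqrt(10)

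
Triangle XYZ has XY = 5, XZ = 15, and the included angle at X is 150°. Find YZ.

When two sides and the included angle are known, the law of cosines gives the third side.
c^2 = a^2 + b^2 - 2ab cos(C) generalizes the Pythagorean theorem to non-right triangles.
Here: YZ^2 = 25 + 225 - 150*(-sqrt(3)/2) = 75*sqrt(3) + 250
YZ = 5*sqrt(3*sqrt(3) + 10)

5*sqrt(3*sqrt(3) + 10)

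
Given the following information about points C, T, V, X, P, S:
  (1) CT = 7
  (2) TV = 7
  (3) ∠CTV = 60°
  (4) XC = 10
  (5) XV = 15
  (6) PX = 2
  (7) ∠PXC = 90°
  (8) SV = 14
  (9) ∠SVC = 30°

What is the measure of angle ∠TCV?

Step 1: By the law of cosines on triangle CTV: CV² = 7² + 7² − 2·7·7·cos(60°) = 49, so CV = 7.
Step 2: By the inverse law of cosines on triangle TCV: cos(∠TCV) = (7² + 7² − 7²) / (2·7·7) = 49/98 = 0.5, so ∠TCV = 60°.

Therefore, the measure of angle ∠TCV = 60°.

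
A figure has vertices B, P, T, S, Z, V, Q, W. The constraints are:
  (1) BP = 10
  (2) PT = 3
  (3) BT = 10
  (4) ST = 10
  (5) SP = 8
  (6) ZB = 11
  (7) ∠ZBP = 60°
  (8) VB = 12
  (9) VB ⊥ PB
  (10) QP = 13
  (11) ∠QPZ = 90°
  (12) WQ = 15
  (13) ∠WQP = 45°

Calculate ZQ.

Step 1: By the law of cosines on triangle ZBP: ZP² = 11² + 10² − 2·11·10·cos(60°) = 111, so ZP = √111.
Step 2: By the law of cosines on triangle ZPQ: ZQ² = √111² + 13² − 2·√111·13·cos(90°) = 280, so ZQ = 2·√70.

Therefore, the length of ZQ = 2·√70.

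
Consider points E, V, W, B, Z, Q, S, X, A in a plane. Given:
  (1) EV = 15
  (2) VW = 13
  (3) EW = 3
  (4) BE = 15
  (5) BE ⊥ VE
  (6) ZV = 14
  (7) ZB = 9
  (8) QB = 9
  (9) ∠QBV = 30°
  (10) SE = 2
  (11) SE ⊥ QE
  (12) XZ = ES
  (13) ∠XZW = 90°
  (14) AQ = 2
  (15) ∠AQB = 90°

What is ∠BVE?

Step 1: By the law of cosines on triangle VEB: VB² = 15² + 15² − 2·15·15·cos(90°) = 450, so VB = 15·√2.
Step 2: By the inverse law of cosines on triangle BVE: cos(∠BVE) = ((15·√2)² + 15² − 15²) / (2·15·√2·15) = 450/636.4 = 0.7071, so ∠BVE = 45°.

Therefore, the measure of angle ∠BVE = 45°.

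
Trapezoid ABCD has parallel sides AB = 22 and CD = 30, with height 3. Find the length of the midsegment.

midsegment = (22 + 30) / 2 = 52 / 2 = 26

26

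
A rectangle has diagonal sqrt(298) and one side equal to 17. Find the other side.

The diagonal of a rectangle forms a right triangle with the two sides.
Rearranging the Pythagorean theorem: missing side = sqrt(d^2 - known^2).
= sqrt(298 - 289) = sqrt(9) = 3.

3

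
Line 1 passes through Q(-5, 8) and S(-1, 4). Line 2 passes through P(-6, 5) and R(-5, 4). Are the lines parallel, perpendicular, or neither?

Slope of line 1: m1 = (4 - 8)/(-1 - -5) = -4/4 = -1
Slope of line 2: m2 = (4 - 5)/(-5 - -6) = -1/1 = -1
Since m1 = m2 = -1, the lines are parallel.

Parallel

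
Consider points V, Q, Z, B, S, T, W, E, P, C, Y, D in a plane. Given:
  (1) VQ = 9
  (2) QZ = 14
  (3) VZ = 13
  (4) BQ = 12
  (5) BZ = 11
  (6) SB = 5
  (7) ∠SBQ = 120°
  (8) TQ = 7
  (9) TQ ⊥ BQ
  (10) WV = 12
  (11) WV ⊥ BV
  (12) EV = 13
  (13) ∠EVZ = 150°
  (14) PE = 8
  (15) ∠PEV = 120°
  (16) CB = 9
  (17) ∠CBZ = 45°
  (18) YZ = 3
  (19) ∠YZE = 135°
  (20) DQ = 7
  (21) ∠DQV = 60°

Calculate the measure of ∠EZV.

Step 1: By the law of cosines on triangle ZVE: ZE² = 13² + 13² − 2·13·13·cos(150°) = 630.72, so ZE ≈ 25.11.
Step 2: By the inverse law of cosines on triangle EZV: cos(∠EZV) = (25.11² + 13² − 13²) / (2·25.11·13) = 630.72/652.97 = 0.9659, so ∠EZV = 15°.

Therefore, the measure of angle ∠EZV = 15°.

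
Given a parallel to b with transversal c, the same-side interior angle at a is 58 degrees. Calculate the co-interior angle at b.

Co-interior angles sum to 180: 180 - 58 = 122 degrees.

122 degrees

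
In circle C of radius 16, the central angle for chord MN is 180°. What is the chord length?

Drop a perpendicular from the center to the chord, bisecting both the chord and the central angle.
Each half-chord = r sin(θ/2) = 16 sin(90°).
The full chord = 2 × 16 × sin(90°) = 32.

32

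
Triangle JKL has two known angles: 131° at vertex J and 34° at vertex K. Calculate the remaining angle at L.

angle L = 180 - 131 - 34 = 15 degrees.

15 degrees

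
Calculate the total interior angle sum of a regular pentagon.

The sum of interior angles of an n-sided polygon is (n - 2) * 180.
For n = 5: (5 - 2) * 180 = 3 * 180 = 540 degrees.

540 degrees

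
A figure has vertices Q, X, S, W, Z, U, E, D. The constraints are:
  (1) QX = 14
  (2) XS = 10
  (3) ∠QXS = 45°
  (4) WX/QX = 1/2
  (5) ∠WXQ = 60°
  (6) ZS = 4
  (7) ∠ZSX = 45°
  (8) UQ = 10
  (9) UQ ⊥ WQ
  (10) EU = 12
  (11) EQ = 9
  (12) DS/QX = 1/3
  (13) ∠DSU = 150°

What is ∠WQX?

From the given relations: WX = 1/2·QX = 1/2·14 = 7.
Step 1: By the law of cosines on triangle QXW: QW² = 14² + 7² − 2·14·7·cos(60°) = 147, so QW = 7·√3.
Step 2: By the inverse law of cosines on triangle WQX: cos(∠WQX) = ((7·√3)² + 14² − 7²) / (2·7·√3·14) = 294/339.48 = 0.866, so ∠WQX = 30°.

Therefore, the measure of angle ∠WQX = 30°.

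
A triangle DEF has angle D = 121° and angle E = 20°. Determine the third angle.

The interior angles sum to 180°: angle F = 180 - 121 - 20 = 39°.
The triangle is obtuse (angles 121°, 20°, 39°).

39 degrees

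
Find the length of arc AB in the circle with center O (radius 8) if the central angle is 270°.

Arc length = 2πr × θ/360
= 2π × 8 × 3/4
= 12*pi

12*pi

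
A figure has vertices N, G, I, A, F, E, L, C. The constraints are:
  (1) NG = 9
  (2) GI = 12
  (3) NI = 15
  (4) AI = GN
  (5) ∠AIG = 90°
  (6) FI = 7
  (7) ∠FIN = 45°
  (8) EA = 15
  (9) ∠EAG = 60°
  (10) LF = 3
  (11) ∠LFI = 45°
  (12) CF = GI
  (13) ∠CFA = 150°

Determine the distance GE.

From the given relations: AI = GN = 9.
Step 1: By the law of cosines on triangle GIA: GA² = 12² + 9² − 2·12·9·cos(90°) = 225, so GA = 15.
Step 2: By the law of cosines on triangle GAE: GE² = 15² + 15² − 2·15·15·cos(60°) = 225, so GE = 15.

Therefore, the length of GE = 15.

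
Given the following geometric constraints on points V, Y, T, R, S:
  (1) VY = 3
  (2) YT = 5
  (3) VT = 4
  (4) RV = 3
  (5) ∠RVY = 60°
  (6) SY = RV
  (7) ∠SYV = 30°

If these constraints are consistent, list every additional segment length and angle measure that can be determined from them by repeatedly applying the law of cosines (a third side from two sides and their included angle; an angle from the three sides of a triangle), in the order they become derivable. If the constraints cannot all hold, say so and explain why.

The constraints are consistent. Derivable facts, in order:
After 1 step:
- VS ≈ 1.55
- YR = 3
- ∠TVY = 90°
- ∠TYV = 53.13°
- ∠VTY = 36.87°
After 2 steps:
- ∠RYV = 60°
- ∠SVY = 75°
- ∠VRY = 60°
- ∠VSY = 75°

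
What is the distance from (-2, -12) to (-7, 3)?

The horizontal distance is |-7 - -2| = 5 and the vertical distance is |3 - -12| = 15.
By the Pythagorean theorem, d = sqrt(5^2 + 15^2) = sqrt(250) = 5*sqrt(10).

5*sqrt(10)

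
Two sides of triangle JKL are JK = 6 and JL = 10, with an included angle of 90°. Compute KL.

Since angle J = 90°, this is a right triangle and the law of cosines reduces to the Pythagorean theorem.
KL^2 = 6^2 + 10^2 = 136
KL = 2*sqrt(34)

2*sqrt(34)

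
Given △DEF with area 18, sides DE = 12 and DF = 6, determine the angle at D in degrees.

sin(C) = 2 * 18 / (12 * 6) = 1/2, so C = arcsin(1/2) = 30°.
Since sin(180° - C) = sin(C), the obtuse angle 150° gives the same area, so C = 30° or C = 150°.

30° or 150°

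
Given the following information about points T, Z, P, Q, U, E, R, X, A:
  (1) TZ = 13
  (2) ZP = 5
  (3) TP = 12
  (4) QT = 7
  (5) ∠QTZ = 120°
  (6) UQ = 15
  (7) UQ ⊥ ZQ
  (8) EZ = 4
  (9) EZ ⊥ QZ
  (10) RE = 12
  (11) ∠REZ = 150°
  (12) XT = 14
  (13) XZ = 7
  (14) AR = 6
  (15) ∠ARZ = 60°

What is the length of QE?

Step 1: By the law of cosines on triangle ZTQ: ZQ² = 13² + 7² − 2·13·7·cos(120°) = 309, so ZQ ≈ 17.58.
Step 2: By the law of cosines on triangle QZE: QE² = 17.58² + 4² − 2·17.58·4·cos(90°) = 325, so QE = 5·√13.

Therefore, the length of QE = 5·√13.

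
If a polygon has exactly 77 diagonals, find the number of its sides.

Using d = n(n - 3)/2, we solve 77 = n(n - 3)/2.
So n(n - 3) = 154.
Testing n = 14: 14 * 11 = 154 = 154. Correct.
The polygon has 14 sides.

14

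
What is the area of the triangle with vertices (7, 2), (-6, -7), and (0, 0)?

Shoelace: Area = (1/2)|7(-7-0) + -6(0-2) + 0(2--7)| = (1/2)(37) = 37/2

37/2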